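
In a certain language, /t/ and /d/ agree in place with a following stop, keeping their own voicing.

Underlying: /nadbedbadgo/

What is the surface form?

/d/ before /b/ (labial) → [b]
/d/ before /b/ (labial) → [b]
/d/ before /g/ (velar) → [g]

[nabbebbaggo]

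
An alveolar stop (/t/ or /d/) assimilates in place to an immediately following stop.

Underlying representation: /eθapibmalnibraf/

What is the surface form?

[eθapibmalnibraf]

no segment meets the rule's conditions; no change.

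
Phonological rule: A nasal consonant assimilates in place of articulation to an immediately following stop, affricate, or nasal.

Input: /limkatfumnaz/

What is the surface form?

[liŋkatfunnaz]

/m/ before /k/ (velar) → [ŋ]
/m/ before /n/ (alveolar) → [n]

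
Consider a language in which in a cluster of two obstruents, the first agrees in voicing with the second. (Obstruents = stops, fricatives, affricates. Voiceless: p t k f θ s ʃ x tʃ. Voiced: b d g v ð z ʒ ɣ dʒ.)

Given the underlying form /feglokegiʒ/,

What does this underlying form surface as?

no segment meets the rule's conditions; no change.

[feglokegiʒ]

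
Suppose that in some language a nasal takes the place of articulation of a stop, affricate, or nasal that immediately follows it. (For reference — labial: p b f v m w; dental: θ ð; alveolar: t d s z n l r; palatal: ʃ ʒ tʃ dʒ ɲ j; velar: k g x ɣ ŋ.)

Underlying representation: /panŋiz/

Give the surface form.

/n/ before /ŋ/ (velar) → [ŋ]

[paŋŋiz]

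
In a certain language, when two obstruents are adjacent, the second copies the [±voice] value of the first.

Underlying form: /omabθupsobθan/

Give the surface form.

[omabðupsobðan]

/θ/ after /b/ (voiced) → [ð]
/θ/ after /b/ (voiced) → [ð]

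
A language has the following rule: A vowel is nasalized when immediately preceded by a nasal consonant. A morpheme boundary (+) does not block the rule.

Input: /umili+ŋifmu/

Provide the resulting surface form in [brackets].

[umĩli+ŋĩfmũ]

/i/ after nasal /m/ → [ĩ]
/i/ after nasal /ŋ/ → [ĩ]
/u/ after nasal /m/ → [ũ]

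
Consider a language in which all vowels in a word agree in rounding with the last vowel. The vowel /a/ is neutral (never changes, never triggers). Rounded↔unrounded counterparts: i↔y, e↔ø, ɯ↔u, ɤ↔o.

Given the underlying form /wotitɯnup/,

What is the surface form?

/i/ harmonizes with /u/ ([+round]) → [y]
/ɯ/ harmonizes with /u/ ([+round]) → [u]

[wotytunup]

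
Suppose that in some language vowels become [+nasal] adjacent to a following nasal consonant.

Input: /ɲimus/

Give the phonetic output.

/i/ before nasal /m/ → [ĩ]

[ɲĩmus]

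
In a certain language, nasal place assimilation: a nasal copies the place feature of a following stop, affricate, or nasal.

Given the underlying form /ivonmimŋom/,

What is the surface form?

[ivommiŋŋom]

/n/ before /m/ (labial) → [m]
/m/ before /ŋ/ (velar) → [ŋ]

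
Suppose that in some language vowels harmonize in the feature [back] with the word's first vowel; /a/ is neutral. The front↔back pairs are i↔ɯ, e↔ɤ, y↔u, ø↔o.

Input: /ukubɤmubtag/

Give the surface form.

no segment meets the rule's conditions; no change.

[ukubɤmubtag]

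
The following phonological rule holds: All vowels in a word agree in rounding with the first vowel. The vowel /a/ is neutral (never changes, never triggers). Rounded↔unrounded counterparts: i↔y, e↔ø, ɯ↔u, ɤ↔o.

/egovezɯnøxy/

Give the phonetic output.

[egɤvezɯnexi]

/o/ harmonizes with /e/ ([-round]) → [ɤ]
/ø/ harmonizes with /e/ ([-round]) → [e]
/y/ harmonizes with /e/ ([-round]) → [i]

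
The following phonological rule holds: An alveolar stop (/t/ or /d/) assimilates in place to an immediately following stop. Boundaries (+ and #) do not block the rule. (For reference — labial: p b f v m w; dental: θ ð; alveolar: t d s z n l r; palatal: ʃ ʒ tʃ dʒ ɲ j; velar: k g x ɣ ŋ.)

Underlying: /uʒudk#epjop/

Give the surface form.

/d/ before /k/ (velar) → [g]

[uʒugk#epjop]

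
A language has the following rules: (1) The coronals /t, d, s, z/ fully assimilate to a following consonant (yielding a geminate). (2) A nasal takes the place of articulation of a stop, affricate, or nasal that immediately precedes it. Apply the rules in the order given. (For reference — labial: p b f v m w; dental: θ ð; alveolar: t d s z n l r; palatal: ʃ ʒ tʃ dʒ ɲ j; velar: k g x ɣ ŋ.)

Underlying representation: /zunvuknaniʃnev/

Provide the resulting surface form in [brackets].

[zunvukŋaniʃnev]

Rule 1: no segment meets the rule's conditions; no change.
After rule 1: zunvuknaniʃnev
Rule 2: /n/ after /k/ (velar) → [ŋ]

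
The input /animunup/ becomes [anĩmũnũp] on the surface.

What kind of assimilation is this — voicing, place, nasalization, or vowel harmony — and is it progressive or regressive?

/i/→[ĩ] /u/→[ũ] /u/→[ũ].
Each target copies a feature from the preceding segment, so the direction is progressive.

nasalization, progressive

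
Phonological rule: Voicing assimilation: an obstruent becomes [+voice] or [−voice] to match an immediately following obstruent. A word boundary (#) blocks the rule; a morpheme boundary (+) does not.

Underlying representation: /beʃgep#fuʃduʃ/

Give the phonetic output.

[beʒgep#fuʒduʃ]

/ʃ/ before /g/ (voiced) → [ʒ]
/ʃ/ before /d/ (voiced) → [ʒ]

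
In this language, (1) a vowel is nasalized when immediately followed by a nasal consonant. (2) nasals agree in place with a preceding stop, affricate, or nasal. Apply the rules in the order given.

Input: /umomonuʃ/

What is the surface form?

[ũmõmõnuʃ]

Rule 1: /u/ before nasal /m/ → [ũ]
Rule 1: /o/ before nasal /m/ → [õ]
Rule 1: /o/ before nasal /n/ → [õ]
After rule 1: ũmõmõnuʃ
Rule 2: no segment meets the rule's conditions; no change.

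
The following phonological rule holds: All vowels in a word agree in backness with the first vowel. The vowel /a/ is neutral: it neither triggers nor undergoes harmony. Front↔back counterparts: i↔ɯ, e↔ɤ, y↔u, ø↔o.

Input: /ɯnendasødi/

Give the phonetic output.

[ɯnɤndasodɯ]

/e/ harmonizes with /ɯ/ ([+back]) → [ɤ]
/ø/ harmonizes with /ɯ/ ([+back]) → [o]
/i/ harmonizes with /ɯ/ ([+back]) → [ɯ]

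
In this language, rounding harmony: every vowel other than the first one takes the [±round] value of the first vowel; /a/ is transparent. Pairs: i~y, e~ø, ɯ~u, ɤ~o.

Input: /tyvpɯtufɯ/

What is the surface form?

/ɯ/ harmonizes with /y/ ([+round]) → [u]
/ɯ/ harmonizes with /y/ ([+round]) → [u]

[tyvputufu]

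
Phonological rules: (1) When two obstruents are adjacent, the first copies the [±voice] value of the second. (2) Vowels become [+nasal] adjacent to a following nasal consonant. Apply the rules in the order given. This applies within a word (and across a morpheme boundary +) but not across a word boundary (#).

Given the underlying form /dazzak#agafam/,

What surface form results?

Rule 1: no segment meets the rule's conditions; no change.
After rule 1: dazzak#agafam
Rule 2: /a/ before nasal /m/ → [ã]

[dazzak#agafãm]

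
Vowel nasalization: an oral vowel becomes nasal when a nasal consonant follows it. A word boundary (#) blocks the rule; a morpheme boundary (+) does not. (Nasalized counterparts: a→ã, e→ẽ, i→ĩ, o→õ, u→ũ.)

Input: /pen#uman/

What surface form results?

[pẽn#ũmãn]

/e/ before nasal /n/ → [ẽ]
/u/ before nasal /m/ → [ũ]
/a/ before nasal /n/ → [ã]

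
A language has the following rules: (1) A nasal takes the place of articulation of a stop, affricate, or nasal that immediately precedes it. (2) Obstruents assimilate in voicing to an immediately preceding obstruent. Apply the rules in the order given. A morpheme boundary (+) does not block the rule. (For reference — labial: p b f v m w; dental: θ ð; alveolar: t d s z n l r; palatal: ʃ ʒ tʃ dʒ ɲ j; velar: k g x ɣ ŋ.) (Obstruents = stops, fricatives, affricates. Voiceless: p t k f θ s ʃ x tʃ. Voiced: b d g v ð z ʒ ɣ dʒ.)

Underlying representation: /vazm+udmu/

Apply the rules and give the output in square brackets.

[vazm+udnu]

Rule 1: /m/ after /d/ (alveolar) → [n]
After rule 1: vazm+udnu
Rule 2: no segment meets the rule's conditions; no change.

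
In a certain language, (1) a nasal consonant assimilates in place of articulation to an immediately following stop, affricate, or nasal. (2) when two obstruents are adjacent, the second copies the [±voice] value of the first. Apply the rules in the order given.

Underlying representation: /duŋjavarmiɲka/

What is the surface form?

Rule 1: /ɲ/ before /k/ (velar) → [ŋ]
After rule 1: duŋjavarmiŋka
Rule 2: no segment meets the rule's conditions; no change.

[duŋjavarmiŋka]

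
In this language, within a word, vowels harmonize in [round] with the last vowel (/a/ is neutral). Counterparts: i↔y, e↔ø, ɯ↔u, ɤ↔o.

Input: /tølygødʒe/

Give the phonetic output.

/ø/ harmonizes with /e/ ([-round]) → [e]
/y/ harmonizes with /e/ ([-round]) → [i]
/ø/ harmonizes with /e/ ([-round]) → [e]

[teligedʒe]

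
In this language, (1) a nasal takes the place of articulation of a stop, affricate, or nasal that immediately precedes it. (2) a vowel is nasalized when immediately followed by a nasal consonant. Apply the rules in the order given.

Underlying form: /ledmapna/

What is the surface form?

Rule 1: /m/ after /d/ (alveolar) → [n]
Rule 1: /n/ after /p/ (labial) → [m]
After rule 1: lednapma
Rule 2: no segment meets the rule's conditions; no change.

[lednapma]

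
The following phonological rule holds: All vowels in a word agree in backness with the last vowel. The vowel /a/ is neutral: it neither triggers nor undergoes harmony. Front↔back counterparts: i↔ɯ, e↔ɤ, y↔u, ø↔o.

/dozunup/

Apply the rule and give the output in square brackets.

[dozunup]

no segment meets the rule's conditions; no change.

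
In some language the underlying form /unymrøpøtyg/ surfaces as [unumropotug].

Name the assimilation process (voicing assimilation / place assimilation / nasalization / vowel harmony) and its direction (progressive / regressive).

/y/→[u] /ø/→[o] /ø/→[o] /y/→[u].
Vowels agree with the first vowel, so the harmony is progressive.

vowel harmony, progressive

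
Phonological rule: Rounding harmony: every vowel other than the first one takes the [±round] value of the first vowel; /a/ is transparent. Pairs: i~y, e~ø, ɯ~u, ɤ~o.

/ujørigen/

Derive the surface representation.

[ujørygøn]

/i/ harmonizes with /u/ ([+round]) → [y]
/e/ harmonizes with /u/ ([+round]) → [ø]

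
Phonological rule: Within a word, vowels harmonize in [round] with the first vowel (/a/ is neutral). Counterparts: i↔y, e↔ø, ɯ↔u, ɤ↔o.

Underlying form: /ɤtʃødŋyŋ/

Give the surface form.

/ø/ harmonizes with /ɤ/ ([-round]) → [e]
/y/ harmonizes with /ɤ/ ([-round]) → [i]

[ɤtʃedŋiŋ]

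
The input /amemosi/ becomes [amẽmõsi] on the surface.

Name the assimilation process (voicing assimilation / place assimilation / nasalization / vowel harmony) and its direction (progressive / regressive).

nasalization, progressive

/e/→[ẽ] /o/→[õ].
Each target copies a feature from the preceding segment, so the direction is progressive.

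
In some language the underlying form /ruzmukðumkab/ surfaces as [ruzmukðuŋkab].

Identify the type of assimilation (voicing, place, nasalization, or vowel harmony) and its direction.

place assimilation, regressive

/m/→[ŋ].
Each target copies a feature from the following segment, so the direction is regressive.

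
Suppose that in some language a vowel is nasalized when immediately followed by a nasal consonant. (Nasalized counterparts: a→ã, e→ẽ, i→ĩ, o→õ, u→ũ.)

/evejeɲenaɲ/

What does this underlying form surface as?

[evejẽɲẽnãɲ]

/e/ before nasal /ɲ/ → [ẽ]
/e/ before nasal /n/ → [ẽ]
/a/ before nasal /ɲ/ → [ã]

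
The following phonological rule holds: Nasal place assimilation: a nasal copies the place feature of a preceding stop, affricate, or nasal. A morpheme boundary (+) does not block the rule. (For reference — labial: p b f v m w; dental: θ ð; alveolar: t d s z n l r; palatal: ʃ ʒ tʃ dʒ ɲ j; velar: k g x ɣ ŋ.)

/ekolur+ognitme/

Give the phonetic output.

/n/ after /g/ (velar) → [ŋ]
/m/ after /t/ (alveolar) → [n]

[ekolur+ogŋitne]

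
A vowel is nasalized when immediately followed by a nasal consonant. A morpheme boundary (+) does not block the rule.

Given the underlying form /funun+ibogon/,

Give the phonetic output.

/u/ before nasal /n/ → [ũ]
/u/ before nasal /n/ → [ũ]
/o/ before nasal /n/ → [õ]

[fũnũn+ibogõn]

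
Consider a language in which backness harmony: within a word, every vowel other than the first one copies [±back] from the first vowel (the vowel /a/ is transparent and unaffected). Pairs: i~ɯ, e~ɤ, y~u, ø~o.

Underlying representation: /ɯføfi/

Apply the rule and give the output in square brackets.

[ɯfofɯ]

/ø/ harmonizes with /ɯ/ ([+back]) → [o]
/i/ harmonizes with /ɯ/ ([+back]) → [ɯ]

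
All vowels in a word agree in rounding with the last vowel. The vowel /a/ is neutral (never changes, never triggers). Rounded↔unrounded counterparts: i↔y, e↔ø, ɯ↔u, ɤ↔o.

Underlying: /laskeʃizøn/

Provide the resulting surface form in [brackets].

[laskøʃyzøn]

/e/ harmonizes with /ø/ ([+round]) → [ø]
/i/ harmonizes with /ø/ ([+round]) → [y]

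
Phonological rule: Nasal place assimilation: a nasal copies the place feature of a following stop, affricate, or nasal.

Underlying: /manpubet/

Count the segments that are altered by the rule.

1

/n/ before /p/ (labial) → [m]
1 segment changes.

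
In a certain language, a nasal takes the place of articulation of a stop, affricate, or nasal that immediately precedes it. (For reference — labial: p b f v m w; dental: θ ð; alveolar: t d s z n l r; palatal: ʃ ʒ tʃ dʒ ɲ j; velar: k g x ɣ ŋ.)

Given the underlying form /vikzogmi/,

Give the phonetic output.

[vikzogŋi]

/m/ after /g/ (velar) → [ŋ]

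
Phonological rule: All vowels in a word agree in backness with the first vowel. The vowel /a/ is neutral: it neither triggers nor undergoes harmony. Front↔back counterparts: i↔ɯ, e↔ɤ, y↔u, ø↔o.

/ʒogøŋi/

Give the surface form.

/ø/ harmonizes with /o/ ([+back]) → [o]
/i/ harmonizes with /o/ ([+back]) → [ɯ]

[ʒogoŋɯ]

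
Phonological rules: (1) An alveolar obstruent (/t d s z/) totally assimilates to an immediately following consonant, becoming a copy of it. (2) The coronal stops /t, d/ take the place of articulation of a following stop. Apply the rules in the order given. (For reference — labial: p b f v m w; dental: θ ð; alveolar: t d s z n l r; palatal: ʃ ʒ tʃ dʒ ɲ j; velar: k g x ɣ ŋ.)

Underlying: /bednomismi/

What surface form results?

Rule 1: /d/ before /n/ → [n] (total assimilation)
Rule 1: /s/ before /m/ → [m] (total assimilation)
After rule 1: bennomimmi
Rule 2: no segment meets the rule's conditions; no change.

[bennomimmi]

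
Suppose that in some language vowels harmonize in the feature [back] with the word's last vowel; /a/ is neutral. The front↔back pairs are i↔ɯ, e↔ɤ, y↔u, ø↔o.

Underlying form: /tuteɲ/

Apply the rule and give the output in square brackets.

/u/ harmonizes with /e/ ([-back]) → [y]

[tyteɲ]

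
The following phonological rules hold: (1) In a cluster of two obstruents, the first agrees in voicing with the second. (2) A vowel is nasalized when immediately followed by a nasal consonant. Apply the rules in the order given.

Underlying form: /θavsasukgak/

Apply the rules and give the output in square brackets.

Rule 1: /v/ before /s/ (voiceless) → [f]
Rule 1: /k/ before /g/ (voiced) → [g]
After rule 1: θafsasuggak
Rule 2: no segment meets the rule's conditions; no change.

[θafsasuggak]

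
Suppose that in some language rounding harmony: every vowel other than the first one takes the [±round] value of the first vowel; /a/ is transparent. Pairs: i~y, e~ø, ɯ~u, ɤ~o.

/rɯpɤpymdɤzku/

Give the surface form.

[rɯpɤpimdɤzkɯ]

/y/ harmonizes with /ɯ/ ([-round]) → [i]
/u/ harmonizes with /ɯ/ ([-round]) → [ɯ]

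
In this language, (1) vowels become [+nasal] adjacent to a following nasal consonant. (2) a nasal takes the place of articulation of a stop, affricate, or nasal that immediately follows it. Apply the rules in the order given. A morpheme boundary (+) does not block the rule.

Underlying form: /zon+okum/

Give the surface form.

[zõn+okũm]

Rule 1: /o/ before nasal /n/ → [õ]
Rule 1: /u/ before nasal /m/ → [ũ]
After rule 1: zõn+okũm
Rule 2: no segment meets the rule's conditions; no change.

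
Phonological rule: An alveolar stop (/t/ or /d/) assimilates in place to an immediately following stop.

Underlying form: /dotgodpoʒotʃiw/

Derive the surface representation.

/t/ before /g/ (velar) → [k]
/d/ before /p/ (labial) → [b]

[dokgobpoʒotʃiw]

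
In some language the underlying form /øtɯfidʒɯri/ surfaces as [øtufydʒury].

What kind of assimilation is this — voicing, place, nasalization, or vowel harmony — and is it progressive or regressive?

/ɯ/→[u] /i/→[y] /ɯ/→[u] /i/→[y].
Vowels agree with the first vowel, so the harmony is progressive.

vowel harmony, progressive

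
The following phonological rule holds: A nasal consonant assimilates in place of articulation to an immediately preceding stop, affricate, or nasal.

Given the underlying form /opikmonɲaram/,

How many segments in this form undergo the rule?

/m/ after /k/ (velar) → [ŋ]
/ɲ/ after /n/ (alveolar) → [n]
2 segments change.

2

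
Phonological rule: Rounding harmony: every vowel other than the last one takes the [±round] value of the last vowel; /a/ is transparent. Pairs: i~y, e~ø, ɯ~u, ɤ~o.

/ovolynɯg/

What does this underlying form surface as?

/o/ harmonizes with /ɯ/ ([-round]) → [ɤ]
/o/ harmonizes with /ɯ/ ([-round]) → [ɤ]
/y/ harmonizes with /ɯ/ ([-round]) → [i]

[ɤvɤlinɯg]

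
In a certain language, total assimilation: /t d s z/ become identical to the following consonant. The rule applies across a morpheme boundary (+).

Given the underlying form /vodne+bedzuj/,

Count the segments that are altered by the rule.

2

/d/ before /n/ → [n] (total assimilation)
/d/ before /z/ → [z] (total assimilation)
2 segments change.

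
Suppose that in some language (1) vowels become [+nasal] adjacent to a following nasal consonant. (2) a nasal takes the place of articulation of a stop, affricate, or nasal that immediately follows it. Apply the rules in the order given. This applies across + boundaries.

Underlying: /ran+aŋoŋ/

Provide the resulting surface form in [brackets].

Rule 1: /a/ before nasal /n/ → [ã]
Rule 1: /a/ before nasal /ŋ/ → [ã]
Rule 1: /o/ before nasal /ŋ/ → [õ]
After rule 1: rãn+ãŋõŋ
Rule 2: no segment meets the rule's conditions; no change.

[rãn+ãŋõŋ]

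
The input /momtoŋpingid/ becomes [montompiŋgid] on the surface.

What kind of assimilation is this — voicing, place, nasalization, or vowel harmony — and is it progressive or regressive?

place assimilation, regressive

/m/→[n] /ŋ/→[m] /n/→[ŋ].
Each target copies a feature from the following segment, so the direction is regressive.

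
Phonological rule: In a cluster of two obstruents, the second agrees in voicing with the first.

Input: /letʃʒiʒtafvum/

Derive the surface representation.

/ʒ/ after /tʃ/ (voiceless) → [ʃ]
/t/ after /ʒ/ (voiced) → [d]
/v/ after /f/ (voiceless) → [f]

[letʃʃiʒdaffum]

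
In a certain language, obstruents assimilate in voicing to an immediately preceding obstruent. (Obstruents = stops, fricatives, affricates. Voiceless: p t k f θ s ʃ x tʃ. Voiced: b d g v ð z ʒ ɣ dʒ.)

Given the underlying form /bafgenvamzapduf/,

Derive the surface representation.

[bafkenvamzaptuf]

/g/ after /f/ (voiceless) → [k]
/d/ after /p/ (voiceless) → [t]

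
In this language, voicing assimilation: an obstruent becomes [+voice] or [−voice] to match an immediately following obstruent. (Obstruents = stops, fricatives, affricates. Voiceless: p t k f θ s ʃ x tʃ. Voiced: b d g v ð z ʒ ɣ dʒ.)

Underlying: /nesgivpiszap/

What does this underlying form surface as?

[nezgifpizzap]

/s/ before /g/ (voiced) → [z]
/v/ before /p/ (voiceless) → [f]
/s/ before /z/ (voiced) → [z]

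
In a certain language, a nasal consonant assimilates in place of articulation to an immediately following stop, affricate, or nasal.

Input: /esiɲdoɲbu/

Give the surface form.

[esindombu]

/ɲ/ before /d/ (alveolar) → [n]
/ɲ/ before /b/ (labial) → [m]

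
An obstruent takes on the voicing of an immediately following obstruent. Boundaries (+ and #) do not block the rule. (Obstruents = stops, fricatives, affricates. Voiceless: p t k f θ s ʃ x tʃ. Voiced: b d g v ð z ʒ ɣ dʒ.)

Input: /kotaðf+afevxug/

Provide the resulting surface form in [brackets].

[kotaθf+afefxug]

/ð/ before /f/ (voiceless) → [θ]
/v/ before /x/ (voiceless) → [f]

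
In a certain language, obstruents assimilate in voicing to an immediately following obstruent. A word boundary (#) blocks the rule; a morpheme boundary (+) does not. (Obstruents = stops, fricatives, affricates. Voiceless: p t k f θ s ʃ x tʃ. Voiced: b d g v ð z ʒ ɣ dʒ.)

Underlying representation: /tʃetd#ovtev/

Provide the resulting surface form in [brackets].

[tʃedd#oftev]

/t/ before /d/ (voiced) → [d]
/v/ before /t/ (voiceless) → [f]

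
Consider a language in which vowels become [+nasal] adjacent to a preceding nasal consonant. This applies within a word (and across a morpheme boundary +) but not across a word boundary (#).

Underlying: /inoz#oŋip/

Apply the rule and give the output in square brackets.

[inõz#oŋĩp]

/o/ after nasal /n/ → [õ]
/i/ after nasal /ŋ/ → [ĩ]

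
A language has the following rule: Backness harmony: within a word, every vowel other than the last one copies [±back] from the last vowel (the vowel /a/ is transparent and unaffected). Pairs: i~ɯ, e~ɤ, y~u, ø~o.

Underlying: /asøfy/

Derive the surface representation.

no segment meets the rule's conditions; no change.

[asøfy]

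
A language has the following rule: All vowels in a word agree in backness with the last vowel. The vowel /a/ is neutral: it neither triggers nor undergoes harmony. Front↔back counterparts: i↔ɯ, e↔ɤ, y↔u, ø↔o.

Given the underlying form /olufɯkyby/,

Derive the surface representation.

[ølyfikyby]

/o/ harmonizes with /y/ ([-back]) → [ø]
/u/ harmonizes with /y/ ([-back]) → [y]
/ɯ/ harmonizes with /y/ ([-back]) → [i]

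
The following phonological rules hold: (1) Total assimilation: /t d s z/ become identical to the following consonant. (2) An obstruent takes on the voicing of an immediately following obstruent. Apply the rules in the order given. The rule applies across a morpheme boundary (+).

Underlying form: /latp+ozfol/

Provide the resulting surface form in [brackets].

Rule 1: /t/ before /p/ → [p] (total assimilation)
Rule 1: /z/ before /f/ → [f] (total assimilation)
After rule 1: lapp+offol
Rule 2: no segment meets the rule's conditions; no change.

[lapp+offol]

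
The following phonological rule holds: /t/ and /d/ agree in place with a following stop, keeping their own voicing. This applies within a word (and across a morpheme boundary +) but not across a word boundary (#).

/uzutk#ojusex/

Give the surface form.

/t/ before /k/ (velar) → [k]

[uzukk#ojusex]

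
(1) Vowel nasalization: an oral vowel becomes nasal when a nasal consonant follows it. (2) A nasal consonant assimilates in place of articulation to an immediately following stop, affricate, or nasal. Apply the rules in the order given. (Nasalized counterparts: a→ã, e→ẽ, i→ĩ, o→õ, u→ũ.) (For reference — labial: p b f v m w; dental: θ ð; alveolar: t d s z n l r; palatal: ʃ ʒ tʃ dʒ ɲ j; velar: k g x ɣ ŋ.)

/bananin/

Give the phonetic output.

Rule 1: /a/ before nasal /n/ → [ã]
Rule 1: /a/ before nasal /n/ → [ã]
Rule 1: /i/ before nasal /n/ → [ĩ]
After rule 1: bãnãnĩn
Rule 2: no segment meets the rule's conditions; no change.

[bãnãnĩn]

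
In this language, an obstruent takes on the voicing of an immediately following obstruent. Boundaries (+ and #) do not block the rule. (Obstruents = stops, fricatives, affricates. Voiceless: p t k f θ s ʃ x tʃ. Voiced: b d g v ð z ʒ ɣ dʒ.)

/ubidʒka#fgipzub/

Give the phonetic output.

[ubitʃka#vgibzub]

/dʒ/ before /k/ (voiceless) → [tʃ]
/f/ before /g/ (voiced) → [v]
/p/ before /z/ (voiced) → [b]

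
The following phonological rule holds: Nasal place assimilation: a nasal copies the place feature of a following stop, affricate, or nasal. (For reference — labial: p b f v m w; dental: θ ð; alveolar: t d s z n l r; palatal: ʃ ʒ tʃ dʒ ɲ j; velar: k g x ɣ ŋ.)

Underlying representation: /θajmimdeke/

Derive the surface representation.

[θajmindeke]

/m/ before /d/ (alveolar) → [n]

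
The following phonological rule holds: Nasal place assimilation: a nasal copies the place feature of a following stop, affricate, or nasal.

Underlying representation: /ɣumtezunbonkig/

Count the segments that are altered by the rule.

/m/ before /t/ (alveolar) → [n]
/n/ before /b/ (labial) → [m]
/n/ before /k/ (velar) → [ŋ]
3 segments change.

3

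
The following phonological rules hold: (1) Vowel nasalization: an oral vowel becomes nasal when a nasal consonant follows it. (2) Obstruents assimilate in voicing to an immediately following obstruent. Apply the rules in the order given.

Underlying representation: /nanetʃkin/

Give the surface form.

Rule 1: /a/ before nasal /n/ → [ã]
Rule 1: /i/ before nasal /n/ → [ĩ]
After rule 1: nãnetʃkĩn
Rule 2: no segment meets the rule's conditions; no change.

[nãnetʃkĩn]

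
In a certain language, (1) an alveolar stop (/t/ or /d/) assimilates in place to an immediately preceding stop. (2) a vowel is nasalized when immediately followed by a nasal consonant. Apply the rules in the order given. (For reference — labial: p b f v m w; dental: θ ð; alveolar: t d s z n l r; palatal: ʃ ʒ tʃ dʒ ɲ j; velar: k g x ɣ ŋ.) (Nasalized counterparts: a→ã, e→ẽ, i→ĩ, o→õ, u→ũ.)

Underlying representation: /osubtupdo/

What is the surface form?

Rule 1: /t/ after /b/ (labial) → [p]
Rule 1: /d/ after /p/ (labial) → [b]
After rule 1: osubpupbo
Rule 2: no segment meets the rule's conditions; no change.

[osubpupbo]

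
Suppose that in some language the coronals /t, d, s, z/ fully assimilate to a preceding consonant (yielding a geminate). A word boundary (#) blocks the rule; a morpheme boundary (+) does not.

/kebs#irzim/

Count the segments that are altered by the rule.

/s/ after /b/ → [b] (total assimilation)
/z/ after /r/ → [r] (total assimilation)
2 segments change.

2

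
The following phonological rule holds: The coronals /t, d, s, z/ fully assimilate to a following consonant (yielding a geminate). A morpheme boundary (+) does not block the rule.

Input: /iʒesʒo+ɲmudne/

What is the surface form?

[iʒeʒʒo+ɲmunne]

/s/ before /ʒ/ → [ʒ] (total assimilation)
/d/ before /n/ → [n] (total assimilation)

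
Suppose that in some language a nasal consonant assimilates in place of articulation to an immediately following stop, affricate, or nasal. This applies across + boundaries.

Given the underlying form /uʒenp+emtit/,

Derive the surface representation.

[uʒemp+entit]

/n/ before /p/ (labial) → [m]
/m/ before /t/ (alveolar) → [n]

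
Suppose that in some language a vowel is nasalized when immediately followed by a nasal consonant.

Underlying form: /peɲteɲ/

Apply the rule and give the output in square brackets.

[pẽɲtẽɲ]

/e/ before nasal /ɲ/ → [ẽ]
/e/ before nasal /ɲ/ → [ẽ]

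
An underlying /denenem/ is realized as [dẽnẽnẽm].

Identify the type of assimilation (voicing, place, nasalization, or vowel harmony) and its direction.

/e/→[ẽ] /e/→[ẽ] /e/→[ẽ].
Each target copies a feature from the following segment, so the direction is regressive.

nasalization, regressive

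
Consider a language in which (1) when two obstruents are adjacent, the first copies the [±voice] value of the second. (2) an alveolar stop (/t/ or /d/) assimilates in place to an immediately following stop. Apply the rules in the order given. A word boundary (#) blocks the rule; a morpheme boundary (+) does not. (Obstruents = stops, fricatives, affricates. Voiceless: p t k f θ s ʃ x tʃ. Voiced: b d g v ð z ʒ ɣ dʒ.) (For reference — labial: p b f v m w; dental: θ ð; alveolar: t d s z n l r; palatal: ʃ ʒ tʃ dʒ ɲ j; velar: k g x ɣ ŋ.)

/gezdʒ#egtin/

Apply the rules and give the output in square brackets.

Rule 1: /g/ before /t/ (voiceless) → [k]
After rule 1: gezdʒ#ektin
Rule 2: no segment meets the rule's conditions; no change.

[gezdʒ#ektin]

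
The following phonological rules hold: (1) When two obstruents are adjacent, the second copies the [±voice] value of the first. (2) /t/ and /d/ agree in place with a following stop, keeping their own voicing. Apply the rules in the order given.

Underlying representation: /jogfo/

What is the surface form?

Rule 1: /f/ after /g/ (voiced) → [v]
After rule 1: jogvo
Rule 2: no segment meets the rule's conditions; no change.

[jogvo]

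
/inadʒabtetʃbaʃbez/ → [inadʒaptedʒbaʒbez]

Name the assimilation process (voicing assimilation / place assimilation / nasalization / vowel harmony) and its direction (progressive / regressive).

voicing assimilation, regressive

/b/→[p] /tʃ/→[dʒ] /ʃ/→[ʒ].
Each target copies a feature from the following segment, so the direction is regressive.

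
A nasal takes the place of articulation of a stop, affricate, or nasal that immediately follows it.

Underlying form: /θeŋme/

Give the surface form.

/ŋ/ before /m/ (labial) → [m]

[θemme]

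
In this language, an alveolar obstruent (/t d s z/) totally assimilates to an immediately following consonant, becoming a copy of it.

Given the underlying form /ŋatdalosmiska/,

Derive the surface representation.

/t/ before /d/ → [d] (total assimilation)
/s/ before /m/ → [m] (total assimilation)
/s/ before /k/ → [k] (total assimilation)

[ŋaddalommikka]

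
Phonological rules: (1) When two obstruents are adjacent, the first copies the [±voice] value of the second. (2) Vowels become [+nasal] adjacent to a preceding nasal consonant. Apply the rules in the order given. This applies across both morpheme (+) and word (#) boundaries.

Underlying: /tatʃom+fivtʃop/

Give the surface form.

[tatʃom+fiftʃop]

Rule 1: /v/ before /tʃ/ (voiceless) → [f]
After rule 1: tatʃom+fiftʃop
Rule 2: no segment meets the rule's conditions; no change.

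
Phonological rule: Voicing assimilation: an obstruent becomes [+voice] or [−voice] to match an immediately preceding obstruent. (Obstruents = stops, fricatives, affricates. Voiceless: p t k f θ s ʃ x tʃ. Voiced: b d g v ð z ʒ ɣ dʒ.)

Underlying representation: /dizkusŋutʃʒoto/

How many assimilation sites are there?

2

/k/ after /z/ (voiced) → [g]
/ʒ/ after /tʃ/ (voiceless) → [ʃ]
2 segments change.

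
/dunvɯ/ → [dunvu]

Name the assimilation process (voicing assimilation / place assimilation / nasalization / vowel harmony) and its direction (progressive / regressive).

/ɯ/→[u].
Vowels agree with the first vowel, so the harmony is progressive.

vowel harmony, progressive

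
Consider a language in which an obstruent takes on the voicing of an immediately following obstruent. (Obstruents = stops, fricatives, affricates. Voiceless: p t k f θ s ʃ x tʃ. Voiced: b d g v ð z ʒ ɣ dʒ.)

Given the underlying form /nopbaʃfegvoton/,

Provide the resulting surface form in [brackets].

[nobbaʃfegvoton]

/p/ before /b/ (voiced) → [b]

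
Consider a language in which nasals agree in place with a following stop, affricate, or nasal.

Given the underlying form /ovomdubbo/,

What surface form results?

[ovondubbo]

/m/ before /d/ (alveolar) → [n]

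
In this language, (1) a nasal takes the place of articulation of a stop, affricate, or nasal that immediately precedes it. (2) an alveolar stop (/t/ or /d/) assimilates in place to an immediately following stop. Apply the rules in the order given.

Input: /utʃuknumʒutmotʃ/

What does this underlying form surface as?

Rule 1: /n/ after /k/ (velar) → [ŋ]
Rule 1: /m/ after /t/ (alveolar) → [n]
After rule 1: utʃukŋumʒutnotʃ
Rule 2: no segment meets the rule's conditions; no change.

[utʃukŋumʒutnotʃ]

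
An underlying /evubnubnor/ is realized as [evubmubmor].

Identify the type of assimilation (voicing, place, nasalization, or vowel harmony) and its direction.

/n/→[m] /n/→[m].
Each target copies a feature from the preceding segment, so the direction is progressive.

place assimilation, progressive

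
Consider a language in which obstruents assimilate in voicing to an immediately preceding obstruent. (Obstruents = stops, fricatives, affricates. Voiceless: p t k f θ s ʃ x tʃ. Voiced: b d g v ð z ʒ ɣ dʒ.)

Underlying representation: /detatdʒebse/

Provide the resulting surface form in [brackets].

[detattʃebze]

/dʒ/ after /t/ (voiceless) → [tʃ]
/s/ after /b/ (voiced) → [z]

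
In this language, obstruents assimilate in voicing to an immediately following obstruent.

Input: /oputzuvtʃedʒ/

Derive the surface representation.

[opudzuftʃedʒ]

/t/ before /z/ (voiced) → [d]
/v/ before /tʃ/ (voiceless) → [f]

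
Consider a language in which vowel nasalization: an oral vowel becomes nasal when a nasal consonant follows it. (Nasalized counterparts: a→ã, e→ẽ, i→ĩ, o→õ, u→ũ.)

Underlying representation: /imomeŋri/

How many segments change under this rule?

/i/ before nasal /m/ → [ĩ]
/o/ before nasal /m/ → [õ]
/e/ before nasal /ŋ/ → [ẽ]
3 segments change.

3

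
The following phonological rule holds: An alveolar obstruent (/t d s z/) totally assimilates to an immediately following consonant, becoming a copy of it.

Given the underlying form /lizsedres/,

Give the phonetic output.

/z/ before /s/ → [s] (total assimilation)
/d/ before /r/ → [r] (total assimilation)

[lisserres]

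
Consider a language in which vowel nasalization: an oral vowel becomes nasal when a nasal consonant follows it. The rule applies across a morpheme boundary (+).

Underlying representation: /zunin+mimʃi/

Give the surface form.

[zũnĩn+mĩmʃi]

/u/ before nasal /n/ → [ũ]
/i/ before nasal /n/ → [ĩ]
/i/ before nasal /m/ → [ĩ]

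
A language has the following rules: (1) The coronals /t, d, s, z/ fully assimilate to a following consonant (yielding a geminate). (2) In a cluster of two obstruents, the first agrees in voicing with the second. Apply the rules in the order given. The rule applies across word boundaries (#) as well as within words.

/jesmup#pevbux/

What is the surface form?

Rule 1: /s/ before /m/ → [m] (total assimilation)
After rule 1: jemmup#pevbux
Rule 2: no segment meets the rule's conditions; no change.

[jemmup#pevbux]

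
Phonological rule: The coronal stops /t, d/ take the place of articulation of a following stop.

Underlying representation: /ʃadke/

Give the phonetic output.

/d/ before /k/ (velar) → [g]

[ʃagke]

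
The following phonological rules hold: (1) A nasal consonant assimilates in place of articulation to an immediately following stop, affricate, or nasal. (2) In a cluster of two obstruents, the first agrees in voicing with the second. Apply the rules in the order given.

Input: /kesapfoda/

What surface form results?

[kesapfoda]

Rule 1: no segment meets the rule's conditions; no change.
After rule 1: kesapfoda
Rule 2: no segment meets the rule's conditions; no change.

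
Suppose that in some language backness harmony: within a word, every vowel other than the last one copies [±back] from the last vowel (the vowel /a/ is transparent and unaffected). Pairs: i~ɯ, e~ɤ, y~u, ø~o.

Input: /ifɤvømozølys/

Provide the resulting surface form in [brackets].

[ifevømøzølys]

/ɤ/ harmonizes with /y/ ([-back]) → [e]
/o/ harmonizes with /y/ ([-back]) → [ø]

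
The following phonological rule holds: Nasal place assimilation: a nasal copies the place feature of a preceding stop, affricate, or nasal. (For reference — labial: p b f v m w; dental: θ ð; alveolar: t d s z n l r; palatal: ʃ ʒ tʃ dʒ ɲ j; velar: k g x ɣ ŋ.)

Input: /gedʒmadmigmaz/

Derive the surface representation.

/m/ after /dʒ/ (palatal) → [ɲ]
/m/ after /d/ (alveolar) → [n]
/m/ after /g/ (velar) → [ŋ]

[gedʒɲadnigŋaz]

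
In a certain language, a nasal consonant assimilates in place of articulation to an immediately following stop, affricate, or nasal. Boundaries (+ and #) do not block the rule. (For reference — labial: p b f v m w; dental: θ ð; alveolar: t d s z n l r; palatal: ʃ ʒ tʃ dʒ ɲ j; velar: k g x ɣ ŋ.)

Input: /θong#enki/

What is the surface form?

[θoŋg#eŋki]

/n/ before /g/ (velar) → [ŋ]
/n/ before /k/ (velar) → [ŋ]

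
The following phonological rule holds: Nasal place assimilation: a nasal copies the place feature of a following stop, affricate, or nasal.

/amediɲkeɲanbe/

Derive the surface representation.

[amediŋkeɲambe]

/ɲ/ before /k/ (velar) → [ŋ]
/n/ before /b/ (labial) → [m]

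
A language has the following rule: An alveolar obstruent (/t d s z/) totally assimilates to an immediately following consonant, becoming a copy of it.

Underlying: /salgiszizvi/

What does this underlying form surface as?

/s/ before /z/ → [z] (total assimilation)
/z/ before /v/ → [v] (total assimilation)

[salgizzivvi]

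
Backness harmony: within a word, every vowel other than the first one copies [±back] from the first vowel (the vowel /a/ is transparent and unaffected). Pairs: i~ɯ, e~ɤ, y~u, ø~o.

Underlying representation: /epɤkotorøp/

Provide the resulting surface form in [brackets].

[epekøtørøp]

/ɤ/ harmonizes with /e/ ([-back]) → [e]
/o/ harmonizes with /e/ ([-back]) → [ø]
/o/ harmonizes with /e/ ([-back]) → [ø]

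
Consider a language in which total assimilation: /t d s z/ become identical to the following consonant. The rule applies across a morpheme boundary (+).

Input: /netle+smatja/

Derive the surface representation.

[nelle+mmajja]

/t/ before /l/ → [l] (total assimilation)
/s/ before /m/ → [m] (total assimilation)
/t/ before /j/ → [j] (total assimilation)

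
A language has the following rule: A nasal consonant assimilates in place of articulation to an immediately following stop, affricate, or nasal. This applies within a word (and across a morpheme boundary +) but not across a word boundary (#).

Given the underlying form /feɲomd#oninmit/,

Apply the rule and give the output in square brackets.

/m/ before /d/ (alveolar) → [n]
/n/ before /m/ (labial) → [m]

[feɲond#onimmit]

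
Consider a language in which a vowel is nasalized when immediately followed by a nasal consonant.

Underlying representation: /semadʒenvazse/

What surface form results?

/e/ before nasal /m/ → [ẽ]
/e/ before nasal /n/ → [ẽ]

[sẽmadʒẽnvazse]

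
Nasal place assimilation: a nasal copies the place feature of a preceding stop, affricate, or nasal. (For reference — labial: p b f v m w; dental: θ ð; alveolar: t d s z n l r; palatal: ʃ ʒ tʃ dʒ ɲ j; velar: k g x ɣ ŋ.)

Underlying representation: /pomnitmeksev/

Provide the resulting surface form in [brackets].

/n/ after /m/ (labial) → [m]
/m/ after /t/ (alveolar) → [n]

[pommitneksev]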